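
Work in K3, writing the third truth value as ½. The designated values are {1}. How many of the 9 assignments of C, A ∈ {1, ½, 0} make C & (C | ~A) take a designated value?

3

Designated under: (C=1, A=1); (C=1, A=½); (C=1, A=0).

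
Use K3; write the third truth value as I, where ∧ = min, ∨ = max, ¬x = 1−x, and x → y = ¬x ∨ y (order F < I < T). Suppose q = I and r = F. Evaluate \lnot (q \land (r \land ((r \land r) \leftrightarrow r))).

r \land r = F \land F = F
(r \land r) \leftrightarrow r = F \leftrightarrow F = T
r \land ((r \land r) \leftrightarrow r) = F \land T = F
q \land (r \land ((r \land r) \leftrightarrow r)) = I \land F = F
\lnot (q \land (r \land ((r \land r) \leftrightarrow r))) = \lnot F = T

T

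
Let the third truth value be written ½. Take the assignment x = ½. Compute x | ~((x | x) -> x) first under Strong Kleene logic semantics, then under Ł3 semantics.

½; ½

In Strong Kleene logic: x | x = ½ | ½ = ½
(x | x) -> x = ½ -> ½ = ½  [~½ | ½]
~((x | x) -> x) = ~½ = ½
x | ~((x | x) -> x) = ½ | ½ = ½
In Ł3: x | x = ½ | ½ = ½
(x | x) -> x = ½ -> ½ = True
~((x | x) -> x) = ~True = False
x | ~((x | x) -> x) = ½ | False = ½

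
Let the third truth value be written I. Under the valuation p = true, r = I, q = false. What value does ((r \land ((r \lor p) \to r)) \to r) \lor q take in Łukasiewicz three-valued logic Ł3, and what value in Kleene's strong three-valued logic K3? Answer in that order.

true; I

In Łukasiewicz three-valued logic Ł3: r \lor p = I \lor true = true
(r \lor p) \to r = true \to I = I
r \land ((r \lor p) \to r) = I \land I = I
(r \land ((r \lor p) \to r)) \to r = I \to I = true
((r \land ((r \lor p) \to r)) \to r) \lor q = true \lor false = true
In Kleene's strong three-valued logic K3: r \lor p = I \lor true = true
(r \lor p) \to r = true \to I = I  [\lnot true \lor I]
r \land ((r \lor p) \to r) = I \land I = I
(r \land ((r \lor p) \to r)) \to r = I \to I = I
((r \land ((r \lor p) \to r)) \to r) \lor q = I \lor false = I
They differ because Łukasiewicz three-valued logic Ł3 and Kleene's strong three-valued logic K3 treat I differently under implication.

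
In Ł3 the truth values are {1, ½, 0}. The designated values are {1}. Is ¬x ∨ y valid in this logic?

Countermodel: x=1, y=½ gives ½, which is not designated.

No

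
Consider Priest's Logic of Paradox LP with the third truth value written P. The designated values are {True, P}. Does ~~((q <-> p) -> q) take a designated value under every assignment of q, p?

Countermodel: q=False, p=False gives False, which is not designated.

No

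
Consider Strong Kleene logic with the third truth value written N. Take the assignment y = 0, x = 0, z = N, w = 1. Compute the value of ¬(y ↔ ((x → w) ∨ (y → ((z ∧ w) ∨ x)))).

x → w = 0 → 1 = 1
z ∧ w = N ∧ 1 = N
(z ∧ w) ∨ x = N ∨ 0 = N
y → ((z ∧ w) ∨ x) = 0 → N = 1  [¬0 ∨ N]
(x → w) ∨ (y → ((z ∧ w) ∨ x)) = 1 ∨ 1 = 1
y ↔ ((x → w) ∨ (y → ((z ∧ w) ∨ x))) = 0 ↔ 1 = 0
¬(y ↔ ((x → w) ∨ (y → ((z ∧ w) ∨ x)))) = ¬0 = 1

1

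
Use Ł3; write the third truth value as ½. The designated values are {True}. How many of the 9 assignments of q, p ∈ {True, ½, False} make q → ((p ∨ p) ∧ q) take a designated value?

6

Of the 9 assignments, 6 give a value in {True}.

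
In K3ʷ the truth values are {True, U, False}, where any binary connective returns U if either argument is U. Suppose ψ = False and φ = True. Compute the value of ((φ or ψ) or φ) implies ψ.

False

φ or ψ = True or False = True
(φ or ψ) or φ = True or True = True
((φ or ψ) or φ) implies ψ = True implies False = False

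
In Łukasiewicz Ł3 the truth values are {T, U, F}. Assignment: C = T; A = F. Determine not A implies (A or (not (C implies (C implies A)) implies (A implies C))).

not A = not F = T
C implies A = T implies F = F
C implies (C implies A) = T implies F = F
not (C implies (C implies A)) = not F = T
A implies C = F implies T = T
not (C implies (C implies A)) implies (A implies C) = T implies T = T
A or (not (C implies (C implies A)) implies (A implies C)) = F or T = T
not A implies (A or (not (C implies (C implies A)) implies (A implies C))) = T implies T = T

T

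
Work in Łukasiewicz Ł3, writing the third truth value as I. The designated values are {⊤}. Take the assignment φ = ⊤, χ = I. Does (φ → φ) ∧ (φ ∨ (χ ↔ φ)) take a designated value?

Yes

φ → φ = ⊤ → ⊤ = ⊤
χ ↔ φ = I ↔ ⊤ = I  [1 − |½−1|]
φ ∨ (χ ↔ φ) = ⊤ ∨ I = ⊤
(φ → φ) ∧ (φ ∨ (χ ↔ φ)) = ⊤ ∧ ⊤ = ⊤
⊤ ∈ {⊤}.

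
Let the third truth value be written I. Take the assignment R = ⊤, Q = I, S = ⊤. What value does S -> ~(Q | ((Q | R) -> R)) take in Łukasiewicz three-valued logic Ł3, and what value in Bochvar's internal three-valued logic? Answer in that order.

⊥; I

In Łukasiewicz three-valued logic Ł3: Q | R = I | ⊤ = ⊤
(Q | R) -> R = ⊤ -> ⊤ = ⊤
Q | ((Q | R) -> R) = I | ⊤ = ⊤
~(Q | ((Q | R) -> R)) = ~⊤ = ⊥
S -> ~(Q | ((Q | R) -> R)) = ⊤ -> ⊥ = ⊥
In Bochvar's internal three-valued logic: Q | R = I | ⊤ = I
(Q | R) -> R = I -> ⊤ = I  [any arg is the third value ⇒ result is the third value]
Q | ((Q | R) -> R) = I | I = I
~(Q | ((Q | R) -> R)) = ~I = I
S -> ~(Q | ((Q | R) -> R)) = ⊤ -> I = I
They differ because Łukasiewicz three-valued logic Ł3 and Bochvar's internal three-valued logic treat I differently under the binary connectives.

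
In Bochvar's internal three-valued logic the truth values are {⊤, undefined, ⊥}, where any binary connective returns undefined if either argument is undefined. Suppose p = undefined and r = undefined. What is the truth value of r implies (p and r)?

p and r = undefined and undefined = undefined
r implies (p and r) = undefined implies undefined = undefined  [any arg is the third value ⇒ result is the third value]

undefined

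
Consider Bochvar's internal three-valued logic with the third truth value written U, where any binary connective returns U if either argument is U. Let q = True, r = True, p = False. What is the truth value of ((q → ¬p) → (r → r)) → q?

¬p = ¬False = True
q → ¬p = True → True = True
r → r = True → True = True
(q → ¬p) → (r → r) = True → True = True
((q → ¬p) → (r → r)) → q = True → True = True

True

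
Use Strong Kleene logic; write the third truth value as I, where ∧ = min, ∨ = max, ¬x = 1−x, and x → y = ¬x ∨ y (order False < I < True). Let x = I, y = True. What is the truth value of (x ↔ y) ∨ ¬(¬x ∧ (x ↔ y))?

I

x ↔ y = I ↔ True = I
¬x = ¬I = I
x ↔ y = I ↔ True = I
¬x ∧ (x ↔ y) = I ∧ I = I
¬(¬x ∧ (x ↔ y)) = ¬I = I
(x ↔ y) ∨ ¬(¬x ∧ (x ↔ y)) = I ∨ I = I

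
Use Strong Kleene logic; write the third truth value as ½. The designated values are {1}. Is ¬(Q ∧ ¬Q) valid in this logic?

Countermodel: Q=½ gives ½, which is not designated.

No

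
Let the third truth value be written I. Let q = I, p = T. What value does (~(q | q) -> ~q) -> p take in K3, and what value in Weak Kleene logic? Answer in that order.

In K3: q | q = I | I = I
~(q | q) = ~I = I
~q = ~I = I
~(q | q) -> ~q = I -> I = I  [~I | I]
(~(q | q) -> ~q) -> p = I -> T = T
In Weak Kleene logic: q | q = I | I = I
~(q | q) = ~I = I
~q = ~I = I
~(q | q) -> ~q = I -> I = I
(~(q | q) -> ~q) -> p = I -> T = I
They differ because K3 and Weak Kleene logic treat I differently under the binary connectives.

T; I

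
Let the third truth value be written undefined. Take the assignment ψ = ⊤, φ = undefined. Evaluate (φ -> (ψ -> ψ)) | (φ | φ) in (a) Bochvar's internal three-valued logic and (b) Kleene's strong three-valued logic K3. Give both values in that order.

undefined; ⊤

In Bochvar's internal three-valued logic: ψ -> ψ = ⊤ -> ⊤ = ⊤
φ -> (ψ -> ψ) = undefined -> ⊤ = undefined  [any arg is the third value ⇒ result is the third value]
φ | φ = undefined | undefined = undefined
(φ -> (ψ -> ψ)) | (φ | φ) = undefined | undefined = undefined
In Kleene's strong three-valued logic K3: ψ -> ψ = ⊤ -> ⊤ = ⊤
φ -> (ψ -> ψ) = undefined -> ⊤ = ⊤  [~undefined | ⊤]
φ | φ = undefined | undefined = undefined
(φ -> (ψ -> ψ)) | (φ | φ) = ⊤ | undefined = ⊤
They differ because Bochvar's internal three-valued logic and Kleene's strong three-valued logic K3 treat undefined differently under the binary connectives.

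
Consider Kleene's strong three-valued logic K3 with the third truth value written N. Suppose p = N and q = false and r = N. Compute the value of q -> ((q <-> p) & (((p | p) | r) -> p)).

true

q <-> p = false <-> N = N
p | p = N | N = N
(p | p) | r = N | N = N
((p | p) | r) -> p = N -> N = N  [~N | N]
(q <-> p) & (((p | p) | r) -> p) = N & N = N
q -> ((q <-> p) & (((p | p) | r) -> p)) = false -> N = true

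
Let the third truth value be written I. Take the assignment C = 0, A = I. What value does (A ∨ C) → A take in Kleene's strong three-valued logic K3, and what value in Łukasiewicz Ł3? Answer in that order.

In Kleene's strong three-valued logic K3: A ∨ C = I ∨ 0 = I
(A ∨ C) → A = I → I = I  [¬I ∨ I]
In Łukasiewicz Ł3: A ∨ C = I ∨ 0 = I
(A ∨ C) → A = I → I = 1  [min(1, 1−½+½)]
They differ because Kleene's strong three-valued logic K3 and Łukasiewicz Ł3 treat I differently under implication.

I; 1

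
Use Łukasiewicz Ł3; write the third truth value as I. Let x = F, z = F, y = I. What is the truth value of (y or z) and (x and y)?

F

y or z = I or F = I
x and y = F and I = F
(y or z) and (x and y) = I and F = F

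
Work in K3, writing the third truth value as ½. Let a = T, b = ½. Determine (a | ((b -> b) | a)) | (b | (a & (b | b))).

b -> b = ½ -> ½ = ½
(b -> b) | a = ½ | T = T
a | ((b -> b) | a) = T | T = T
b | b = ½ | ½ = ½
a & (b | b) = T & ½ = ½
b | (a & (b | b)) = ½ | ½ = ½
(a | ((b -> b) | a)) | (b | (a & (b | b))) = T | ½ = T

T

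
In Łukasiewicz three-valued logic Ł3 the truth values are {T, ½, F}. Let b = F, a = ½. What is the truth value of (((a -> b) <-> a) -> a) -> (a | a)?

T

a -> b = ½ -> F = ½  [min(1, 1−½+0)]
(a -> b) <-> a = ½ <-> ½ = T
((a -> b) <-> a) -> a = T -> ½ = ½
a | a = ½ | ½ = ½
(((a -> b) <-> a) -> a) -> (a | a) = ½ -> ½ = T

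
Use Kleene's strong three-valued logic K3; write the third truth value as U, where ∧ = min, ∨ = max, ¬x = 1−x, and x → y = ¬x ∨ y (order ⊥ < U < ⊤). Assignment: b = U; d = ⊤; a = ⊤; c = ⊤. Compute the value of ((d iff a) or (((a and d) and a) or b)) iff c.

⊤

d iff a = ⊤ iff ⊤ = ⊤
a and d = ⊤ and ⊤ = ⊤
(a and d) and a = ⊤ and ⊤ = ⊤
((a and d) and a) or b = ⊤ or U = ⊤
(d iff a) or (((a and d) and a) or b) = ⊤ or ⊤ = ⊤
((d iff a) or (((a and d) and a) or b)) iff c = ⊤ iff ⊤ = ⊤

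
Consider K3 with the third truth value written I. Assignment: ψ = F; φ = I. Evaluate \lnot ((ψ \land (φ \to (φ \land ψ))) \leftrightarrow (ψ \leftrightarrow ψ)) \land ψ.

φ \land ψ = I \land F = F
φ \to (φ \land ψ) = I \to F = I  [\lnot I \lor F]
ψ \land (φ \to (φ \land ψ)) = F \land I = F
ψ \leftrightarrow ψ = F \leftrightarrow F = T
(ψ \land (φ \to (φ \land ψ))) \leftrightarrow (ψ \leftrightarrow ψ) = F \leftrightarrow T = F
\lnot ((ψ \land (φ \to (φ \land ψ))) \leftrightarrow (ψ \leftrightarrow ψ)) = \lnot F = T
\lnot ((ψ \land (φ \to (φ \land ψ))) \leftrightarrow (ψ \leftrightarrow ψ)) \land ψ = T \land F = F

F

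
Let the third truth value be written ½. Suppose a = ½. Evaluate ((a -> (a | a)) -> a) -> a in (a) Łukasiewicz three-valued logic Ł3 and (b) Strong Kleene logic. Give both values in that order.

true; ½

In Łukasiewicz three-valued logic Ł3: a | a = ½ | ½ = ½
a -> (a | a) = ½ -> ½ = true
(a -> (a | a)) -> a = true -> ½ = ½
((a -> (a | a)) -> a) -> a = ½ -> ½ = true
In Strong Kleene logic: a | a = ½ | ½ = ½
a -> (a | a) = ½ -> ½ = ½  [~½ | ½]
(a -> (a | a)) -> a = ½ -> ½ = ½
((a -> (a | a)) -> a) -> a = ½ -> ½ = ½
They differ because Łukasiewicz three-valued logic Ł3 and Strong Kleene logic treat ½ differently under implication.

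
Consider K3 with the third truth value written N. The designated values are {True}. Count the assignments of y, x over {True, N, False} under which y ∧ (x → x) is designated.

2

Designated under: (y=True, x=True); (y=True, x=False).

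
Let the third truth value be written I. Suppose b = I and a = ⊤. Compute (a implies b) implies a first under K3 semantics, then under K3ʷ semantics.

In K3: a implies b = ⊤ implies I = I
(a implies b) implies a = I implies ⊤ = ⊤
In K3ʷ: a implies b = ⊤ implies I = I  [any arg is the third value ⇒ result is the third value]
(a implies b) implies a = I implies ⊤ = I
They differ because K3 and K3ʷ treat I differently under the binary connectives.

⊤; I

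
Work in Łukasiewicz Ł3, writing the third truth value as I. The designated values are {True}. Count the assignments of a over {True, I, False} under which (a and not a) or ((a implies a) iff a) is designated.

1

a=True: True ✓
a=I: I ·
a=False: False ·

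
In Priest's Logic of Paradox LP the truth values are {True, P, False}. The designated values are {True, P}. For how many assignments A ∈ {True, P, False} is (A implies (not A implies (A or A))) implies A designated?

A=True: True ✓
A=P: P ✓
A=False: False ·

2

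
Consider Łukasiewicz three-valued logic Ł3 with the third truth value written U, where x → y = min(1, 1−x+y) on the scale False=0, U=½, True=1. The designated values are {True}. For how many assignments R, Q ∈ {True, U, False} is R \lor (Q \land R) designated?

Designated under: (R=True, Q=True); (R=True, Q=U); (R=True, Q=False).

3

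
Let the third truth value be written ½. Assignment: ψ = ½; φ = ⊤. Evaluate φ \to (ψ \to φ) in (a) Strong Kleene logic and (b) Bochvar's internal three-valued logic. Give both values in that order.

In Strong Kleene logic: ψ \to φ = ½ \to ⊤ = ⊤  [\lnot ½ \lor ⊤]
φ \to (ψ \to φ) = ⊤ \to ⊤ = ⊤
In Bochvar's internal three-valued logic: ψ \to φ = ½ \to ⊤ = ½  [any arg is the third value ⇒ result is the third value]
φ \to (ψ \to φ) = ⊤ \to ½ = ½
They differ because Strong Kleene logic and Bochvar's internal three-valued logic treat ½ differently under the binary connectives.

⊤; ½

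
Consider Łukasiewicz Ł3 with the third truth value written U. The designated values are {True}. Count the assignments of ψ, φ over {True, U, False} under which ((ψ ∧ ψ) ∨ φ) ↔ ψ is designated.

6

Of the 9 assignments, 6 give a value in {True}.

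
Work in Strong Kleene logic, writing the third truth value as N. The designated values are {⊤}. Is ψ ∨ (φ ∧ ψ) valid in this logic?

No

Countermodel: ψ=N, φ=⊤ gives N, which is not designated.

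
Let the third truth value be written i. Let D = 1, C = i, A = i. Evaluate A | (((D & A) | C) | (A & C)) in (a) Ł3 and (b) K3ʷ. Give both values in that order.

In Ł3: D & A = 1 & i = i
(D & A) | C = i | i = i
A & C = i & i = i
((D & A) | C) | (A & C) = i | i = i
A | (((D & A) | C) | (A & C)) = i | i = i
In K3ʷ: D & A = 1 & i = i
(D & A) | C = i | i = i
A & C = i & i = i
((D & A) | C) | (A & C) = i | i = i
A | (((D & A) | C) | (A & C)) = i | i = i

i; i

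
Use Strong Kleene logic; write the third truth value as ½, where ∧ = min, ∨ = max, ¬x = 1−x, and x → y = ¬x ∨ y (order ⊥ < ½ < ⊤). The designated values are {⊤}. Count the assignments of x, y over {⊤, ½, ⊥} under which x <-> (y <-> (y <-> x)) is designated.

4

Designated under: (x=⊤, y=⊤); (x=⊤, y=⊥); (x=⊥, y=⊤); (x=⊥, y=⊥).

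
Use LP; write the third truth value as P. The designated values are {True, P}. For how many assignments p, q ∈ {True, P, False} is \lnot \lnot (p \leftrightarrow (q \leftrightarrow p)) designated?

Of the 9 assignments, 7 give a value in {True, P}.

7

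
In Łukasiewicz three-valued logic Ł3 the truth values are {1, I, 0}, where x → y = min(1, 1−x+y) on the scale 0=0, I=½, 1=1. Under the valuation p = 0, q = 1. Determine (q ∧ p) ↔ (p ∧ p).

q ∧ p = 1 ∧ 0 = 0
p ∧ p = 0 ∧ 0 = 0
(q ∧ p) ↔ (p ∧ p) = 0 ↔ 0 = 1

1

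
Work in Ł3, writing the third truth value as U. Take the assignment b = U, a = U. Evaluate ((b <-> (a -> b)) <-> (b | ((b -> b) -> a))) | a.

True

a -> b = U -> U = True  [min(1, 1−½+½)]
b <-> (a -> b) = U <-> True = U
b -> b = U -> U = True
(b -> b) -> a = True -> U = U
b | ((b -> b) -> a) = U | U = U
(b <-> (a -> b)) <-> (b | ((b -> b) -> a)) = U <-> U = True
((b <-> (a -> b)) <-> (b | ((b -> b) -> a))) | a = True | U = True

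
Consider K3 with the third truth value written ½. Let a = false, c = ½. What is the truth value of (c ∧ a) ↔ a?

true

c ∧ a = ½ ∧ false = false
(c ∧ a) ↔ a = false ↔ false = true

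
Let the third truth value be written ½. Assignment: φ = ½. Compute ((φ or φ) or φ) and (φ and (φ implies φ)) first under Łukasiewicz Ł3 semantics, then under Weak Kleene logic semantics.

½; ½

In Łukasiewicz Ł3: φ or φ = ½ or ½ = ½
(φ or φ) or φ = ½ or ½ = ½
φ implies φ = ½ implies ½ = true
φ and (φ implies φ) = ½ and true = ½
((φ or φ) or φ) and (φ and (φ implies φ)) = ½ and ½ = ½
In Weak Kleene logic: φ or φ = ½ or ½ = ½
(φ or φ) or φ = ½ or ½ = ½
φ implies φ = ½ implies ½ = ½
φ and (φ implies φ) = ½ and ½ = ½
((φ or φ) or φ) and (φ and (φ implies φ)) = ½ and ½ = ½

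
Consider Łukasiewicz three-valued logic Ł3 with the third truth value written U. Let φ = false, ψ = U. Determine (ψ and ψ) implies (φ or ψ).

true

ψ and ψ = U and U = U
φ or ψ = false or U = U
(ψ and ψ) implies (φ or ψ) = U implies U = true  [min(1, 1−½+½)]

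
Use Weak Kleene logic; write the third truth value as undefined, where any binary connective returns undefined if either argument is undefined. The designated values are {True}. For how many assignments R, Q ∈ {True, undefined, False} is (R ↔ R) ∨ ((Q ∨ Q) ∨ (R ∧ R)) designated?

Designated under: (R=True, Q=True); (R=True, Q=False); (R=False, Q=True); (R=False, Q=False).

4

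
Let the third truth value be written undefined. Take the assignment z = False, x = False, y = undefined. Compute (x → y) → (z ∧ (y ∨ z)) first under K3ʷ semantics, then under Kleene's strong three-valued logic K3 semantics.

In K3ʷ: x → y = False → undefined = undefined  [any arg is the third value ⇒ result is the third value]
y ∨ z = undefined ∨ False = undefined
z ∧ (y ∨ z) = False ∧ undefined = undefined
(x → y) → (z ∧ (y ∨ z)) = undefined → undefined = undefined
In Kleene's strong three-valued logic K3: x → y = False → undefined = True  [¬False ∨ undefined]
y ∨ z = undefined ∨ False = undefined
z ∧ (y ∨ z) = False ∧ undefined = False
(x → y) → (z ∧ (y ∨ z)) = True → False = False
They differ because K3ʷ and Kleene's strong three-valued logic K3 treat undefined differently under the binary connectives.

undefined; False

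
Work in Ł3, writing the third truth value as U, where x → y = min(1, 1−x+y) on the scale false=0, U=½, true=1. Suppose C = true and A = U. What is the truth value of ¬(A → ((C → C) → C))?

false

C → C = true → true = true
(C → C) → C = true → true = true
A → ((C → C) → C) = U → true = true  [min(1, 1−½+1)]
¬(A → ((C → C) → C)) = ¬true = false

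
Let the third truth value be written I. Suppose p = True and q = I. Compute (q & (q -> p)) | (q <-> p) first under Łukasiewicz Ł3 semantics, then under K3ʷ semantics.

In Łukasiewicz Ł3: q -> p = I -> True = True
q & (q -> p) = I & True = I
q <-> p = I <-> True = I
(q & (q -> p)) | (q <-> p) = I | I = I
In K3ʷ: q -> p = I -> True = I  [any arg is the third value ⇒ result is the third value]
q & (q -> p) = I & I = I
q <-> p = I <-> True = I
(q & (q -> p)) | (q <-> p) = I | I = I

I; I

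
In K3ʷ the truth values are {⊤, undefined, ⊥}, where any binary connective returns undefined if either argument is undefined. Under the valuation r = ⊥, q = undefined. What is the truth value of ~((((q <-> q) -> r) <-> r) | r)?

q <-> q = undefined <-> undefined = undefined
(q <-> q) -> r = undefined -> ⊥ = undefined  [any arg is the third value ⇒ result is the third value]
((q <-> q) -> r) <-> r = undefined <-> ⊥ = undefined
(((q <-> q) -> r) <-> r) | r = undefined | ⊥ = undefined
~((((q <-> q) -> r) <-> r) | r) = ~undefined = undefined

undefined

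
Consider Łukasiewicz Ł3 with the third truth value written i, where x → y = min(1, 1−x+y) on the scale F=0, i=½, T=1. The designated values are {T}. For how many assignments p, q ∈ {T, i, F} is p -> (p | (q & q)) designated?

Of the 9 assignments, 9 give a value in {T}.

9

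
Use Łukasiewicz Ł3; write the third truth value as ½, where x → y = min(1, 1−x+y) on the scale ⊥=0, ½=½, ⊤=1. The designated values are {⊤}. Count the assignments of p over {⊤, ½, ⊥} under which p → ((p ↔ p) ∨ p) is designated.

p=⊤: ⊤ ✓
p=½: ⊤ ✓
p=⊥: ⊤ ✓

3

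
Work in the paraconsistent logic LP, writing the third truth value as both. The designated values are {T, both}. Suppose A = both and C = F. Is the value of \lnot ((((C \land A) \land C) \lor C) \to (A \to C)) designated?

C \land A = F \land both = F
(C \land A) \land C = F \land F = F
((C \land A) \land C) \lor C = F \lor F = F
A \to C = both \to F = both  [\lnot both \lor F]
(((C \land A) \land C) \lor C) \to (A \to C) = F \to both = T
\lnot ((((C \land A) \land C) \lor C) \to (A \to C)) = \lnot T = F
F ∉ {T, both}.

No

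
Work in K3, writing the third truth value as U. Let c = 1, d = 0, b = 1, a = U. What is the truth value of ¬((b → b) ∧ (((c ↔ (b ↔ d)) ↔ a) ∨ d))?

b → b = 1 → 1 = 1
b ↔ d = 1 ↔ 0 = 0
c ↔ (b ↔ d) = 1 ↔ 0 = 0
(c ↔ (b ↔ d)) ↔ a = 0 ↔ U = U
((c ↔ (b ↔ d)) ↔ a) ∨ d = U ∨ 0 = U
(b → b) ∧ (((c ↔ (b ↔ d)) ↔ a) ∨ d) = 1 ∧ U = U
¬((b → b) ∧ (((c ↔ (b ↔ d)) ↔ a) ∨ d)) = ¬U = U

U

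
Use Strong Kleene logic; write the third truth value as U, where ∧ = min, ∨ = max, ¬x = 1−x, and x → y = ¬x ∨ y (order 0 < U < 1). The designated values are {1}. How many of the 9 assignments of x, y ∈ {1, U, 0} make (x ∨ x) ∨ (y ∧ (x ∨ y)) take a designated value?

5

Of the 9 assignments, 5 give a value in {1}.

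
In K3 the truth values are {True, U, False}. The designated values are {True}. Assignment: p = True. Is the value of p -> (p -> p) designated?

p -> p = True -> True = True
p -> (p -> p) = True -> True = True
True ∈ {True}.

Yes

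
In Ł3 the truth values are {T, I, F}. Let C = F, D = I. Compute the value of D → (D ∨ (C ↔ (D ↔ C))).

D ↔ C = I ↔ F = I
C ↔ (D ↔ C) = F ↔ I = I
D ∨ (C ↔ (D ↔ C)) = I ∨ I = I
D → (D ∨ (C ↔ (D ↔ C))) = I → I = T

T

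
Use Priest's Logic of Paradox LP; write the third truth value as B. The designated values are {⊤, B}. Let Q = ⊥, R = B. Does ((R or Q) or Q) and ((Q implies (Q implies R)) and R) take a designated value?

R or Q = B or ⊥ = B
(R or Q) or Q = B or ⊥ = B
Q implies R = ⊥ implies B = ⊤  [not ⊥ or B]
Q implies (Q implies R) = ⊥ implies ⊤ = ⊤
(Q implies (Q implies R)) and R = ⊤ and B = B
((R or Q) or Q) and ((Q implies (Q implies R)) and R) = B and B = B
B ∈ {⊤, B}.

Yes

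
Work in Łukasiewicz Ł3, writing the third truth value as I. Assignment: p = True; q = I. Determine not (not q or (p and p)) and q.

False

not q = not I = I
p and p = True and True = True
not q or (p and p) = I or True = True
not (not q or (p and p)) = not True = False
not (not q or (p and p)) and q = False and I = False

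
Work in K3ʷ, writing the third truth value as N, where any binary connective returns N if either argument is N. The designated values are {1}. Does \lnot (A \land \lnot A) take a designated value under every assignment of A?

No

Countermodel: A=N gives N, which is not designated.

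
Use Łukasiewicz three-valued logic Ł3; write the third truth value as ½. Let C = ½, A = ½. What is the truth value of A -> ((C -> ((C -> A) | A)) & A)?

T

C -> A = ½ -> ½ = T
(C -> A) | A = T | ½ = T
C -> ((C -> A) | A) = ½ -> T = T
(C -> ((C -> A) | A)) & A = T & ½ = ½
A -> ((C -> ((C -> A) | A)) & A) = ½ -> ½ = T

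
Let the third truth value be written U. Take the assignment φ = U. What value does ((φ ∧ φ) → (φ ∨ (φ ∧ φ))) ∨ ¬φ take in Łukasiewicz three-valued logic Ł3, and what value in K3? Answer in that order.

In Łukasiewicz three-valued logic Ł3: φ ∧ φ = U ∧ U = U
φ ∧ φ = U ∧ U = U
φ ∨ (φ ∧ φ) = U ∨ U = U
(φ ∧ φ) → (φ ∨ (φ ∧ φ)) = U → U = 1  [min(1, 1−½+½)]
¬φ = ¬U = U
((φ ∧ φ) → (φ ∨ (φ ∧ φ))) ∨ ¬φ = 1 ∨ U = 1
In K3: φ ∧ φ = U ∧ U = U
φ ∧ φ = U ∧ U = U
φ ∨ (φ ∧ φ) = U ∨ U = U
(φ ∧ φ) → (φ ∨ (φ ∧ φ)) = U → U = U  [¬U ∨ U]
¬φ = ¬U = U
((φ ∧ φ) → (φ ∨ (φ ∧ φ))) ∨ ¬φ = U ∨ U = U
They differ because Łukasiewicz three-valued logic Ł3 and K3 treat U differently under implication.

1; U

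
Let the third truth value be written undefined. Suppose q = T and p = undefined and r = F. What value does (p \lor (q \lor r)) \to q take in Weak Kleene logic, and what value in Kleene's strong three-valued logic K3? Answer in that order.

undefined; T

In Weak Kleene logic: q \lor r = T \lor F = T
p \lor (q \lor r) = undefined \lor T = undefined
(p \lor (q \lor r)) \to q = undefined \to T = undefined  [any arg is the third value ⇒ result is the third value]
In Kleene's strong three-valued logic K3: q \lor r = T \lor F = T
p \lor (q \lor r) = undefined \lor T = T
(p \lor (q \lor r)) \to q = T \to T = T
They differ because Weak Kleene logic and Kleene's strong three-valued logic K3 treat undefined differently under the binary connectives.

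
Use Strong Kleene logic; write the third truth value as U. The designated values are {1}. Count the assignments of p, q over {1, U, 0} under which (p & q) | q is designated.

Designated under: (p=1, q=1); (p=U, q=1); (p=0, q=1).

3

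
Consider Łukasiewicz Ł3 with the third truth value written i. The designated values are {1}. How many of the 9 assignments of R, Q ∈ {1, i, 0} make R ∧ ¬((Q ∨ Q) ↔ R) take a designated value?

1

Designated under: (R=1, Q=0).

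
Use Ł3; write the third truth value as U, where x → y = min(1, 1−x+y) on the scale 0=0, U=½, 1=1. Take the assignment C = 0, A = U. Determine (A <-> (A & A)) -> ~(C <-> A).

A & A = U & U = U
A <-> (A & A) = U <-> U = 1
C <-> A = 0 <-> U = U
~(C <-> A) = ~U = U
(A <-> (A & A)) -> ~(C <-> A) = 1 -> U = U

U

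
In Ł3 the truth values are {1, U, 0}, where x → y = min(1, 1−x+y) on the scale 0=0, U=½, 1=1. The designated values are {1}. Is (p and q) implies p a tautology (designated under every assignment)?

Every assignment of p, q over {1, U, 0} gives a value in {1}.
In particular, with p=U, q=U: (p and q) implies p = 1.

Yes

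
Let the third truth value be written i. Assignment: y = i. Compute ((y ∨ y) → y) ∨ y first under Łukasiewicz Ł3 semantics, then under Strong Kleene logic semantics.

True; i

In Łukasiewicz Ł3: y ∨ y = i ∨ i = i
(y ∨ y) → y = i → i = True  [min(1, 1−½+½)]
((y ∨ y) → y) ∨ y = True ∨ i = True
In Strong Kleene logic: y ∨ y = i ∨ i = i
(y ∨ y) → y = i → i = i
((y ∨ y) → y) ∨ y = i ∨ i = i
They differ because Łukasiewicz Ł3 and Strong Kleene logic treat i differently under implication.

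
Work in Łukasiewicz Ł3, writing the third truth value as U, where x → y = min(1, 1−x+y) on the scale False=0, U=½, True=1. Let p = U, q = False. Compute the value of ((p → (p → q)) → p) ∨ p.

U

p → q = U → False = U  [min(1, 1−½+0)]
p → (p → q) = U → U = True
(p → (p → q)) → p = True → U = U
((p → (p → q)) → p) ∨ p = U ∨ U = U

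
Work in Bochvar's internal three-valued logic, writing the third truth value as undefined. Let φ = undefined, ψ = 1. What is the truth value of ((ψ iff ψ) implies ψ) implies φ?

undefined

ψ iff ψ = 1 iff 1 = 1
(ψ iff ψ) implies ψ = 1 implies 1 = 1
((ψ iff ψ) implies ψ) implies φ = 1 implies undefined = undefined  [any arg is the third value ⇒ result is the third value]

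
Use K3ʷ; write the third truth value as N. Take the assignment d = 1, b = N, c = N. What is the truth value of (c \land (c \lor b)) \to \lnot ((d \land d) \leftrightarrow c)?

c \lor b = N \lor N = N
c \land (c \lor b) = N \land N = N
d \land d = 1 \land 1 = 1
(d \land d) \leftrightarrow c = 1 \leftrightarrow N = N
\lnot ((d \land d) \leftrightarrow c) = \lnot N = N
(c \land (c \lor b)) \to \lnot ((d \land d) \leftrightarrow c) = N \to N = N  [any arg is the third value ⇒ result is the third value]

N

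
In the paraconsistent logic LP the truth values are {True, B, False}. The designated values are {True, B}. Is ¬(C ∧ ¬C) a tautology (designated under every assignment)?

Every assignment of C over {True, B, False} gives a value in {True, B}.
In particular, with C=B: ¬(C ∧ ¬C) = B.

Yes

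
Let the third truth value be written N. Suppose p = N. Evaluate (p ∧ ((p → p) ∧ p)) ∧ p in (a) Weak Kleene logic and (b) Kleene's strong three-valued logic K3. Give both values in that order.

N; N

In Weak Kleene logic: p → p = N → N = N  [any arg is the third value ⇒ result is the third value]
(p → p) ∧ p = N ∧ N = N
p ∧ ((p → p) ∧ p) = N ∧ N = N
(p ∧ ((p → p) ∧ p)) ∧ p = N ∧ N = N
In Kleene's strong three-valued logic K3: p → p = N → N = N  [¬N ∨ N]
(p → p) ∧ p = N ∧ N = N
p ∧ ((p → p) ∧ p) = N ∧ N = N
(p ∧ ((p → p) ∧ p)) ∧ p = N ∧ N = N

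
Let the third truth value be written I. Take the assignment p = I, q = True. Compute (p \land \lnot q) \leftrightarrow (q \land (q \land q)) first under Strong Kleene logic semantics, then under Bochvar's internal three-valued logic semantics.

False; I

In Strong Kleene logic: \lnot q = \lnot True = False
p \land \lnot q = I \land False = False
q \land q = True \land True = True
q \land (q \land q) = True \land True = True
(p \land \lnot q) \leftrightarrow (q \land (q \land q)) = False \leftrightarrow True = False
In Bochvar's internal three-valued logic: \lnot q = \lnot True = False
p \land \lnot q = I \land False = I
q \land q = True \land True = True
q \land (q \land q) = True \land True = True
(p \land \lnot q) \leftrightarrow (q \land (q \land q)) = I \leftrightarrow True = I
They differ because Strong Kleene logic and Bochvar's internal three-valued logic treat I differently under the binary connectives.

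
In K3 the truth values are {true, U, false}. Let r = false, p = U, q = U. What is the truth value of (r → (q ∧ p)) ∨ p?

q ∧ p = U ∧ U = U
r → (q ∧ p) = false → U = true  [¬false ∨ U]
(r → (q ∧ p)) ∨ p = true ∨ U = true

true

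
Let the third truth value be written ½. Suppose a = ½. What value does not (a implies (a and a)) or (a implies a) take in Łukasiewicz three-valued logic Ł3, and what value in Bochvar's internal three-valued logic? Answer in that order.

In Łukasiewicz three-valued logic Ł3: a and a = ½ and ½ = ½
a implies (a and a) = ½ implies ½ = ⊤
not (a implies (a and a)) = not ⊤ = ⊥
a implies a = ½ implies ½ = ⊤
not (a implies (a and a)) or (a implies a) = ⊥ or ⊤ = ⊤
In Bochvar's internal three-valued logic: a and a = ½ and ½ = ½
a implies (a and a) = ½ implies ½ = ½  [any arg is the third value ⇒ result is the third value]
not (a implies (a and a)) = not ½ = ½
a implies a = ½ implies ½ = ½
not (a implies (a and a)) or (a implies a) = ½ or ½ = ½
They differ because Łukasiewicz three-valued logic Ł3 and Bochvar's internal three-valued logic treat ½ differently under the binary connectives.

⊤; ½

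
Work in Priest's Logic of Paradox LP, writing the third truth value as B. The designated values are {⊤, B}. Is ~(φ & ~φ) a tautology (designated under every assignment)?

Every assignment of φ over {⊤, B, ⊥} gives a value in {⊤, B}.
In particular, with φ=B: ~(φ & ~φ) = B.

Yes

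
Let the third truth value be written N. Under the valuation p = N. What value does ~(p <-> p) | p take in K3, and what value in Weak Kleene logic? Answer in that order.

In K3: p <-> p = N <-> N = N
~(p <-> p) = ~N = N
~(p <-> p) | p = N | N = N
In Weak Kleene logic: p <-> p = N <-> N = N
~(p <-> p) = ~N = N
~(p <-> p) | p = N | N = N

N; N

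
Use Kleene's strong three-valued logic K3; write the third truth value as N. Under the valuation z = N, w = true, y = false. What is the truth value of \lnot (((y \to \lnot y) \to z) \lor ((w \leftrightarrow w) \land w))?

\lnot y = \lnot false = true
y \to \lnot y = false \to true = true
(y \to \lnot y) \to z = true \to N = N
w \leftrightarrow w = true \leftrightarrow true = true
(w \leftrightarrow w) \land w = true \land true = true
((y \to \lnot y) \to z) \lor ((w \leftrightarrow w) \land w) = N \lor true = true
\lnot (((y \to \lnot y) \to z) \lor ((w \leftrightarrow w) \land w)) = \lnot true = false

false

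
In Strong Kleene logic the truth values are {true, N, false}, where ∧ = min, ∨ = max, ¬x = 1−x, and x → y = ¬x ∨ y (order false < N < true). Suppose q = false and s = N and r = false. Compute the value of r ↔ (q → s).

false

q → s = false → N = true
r ↔ (q → s) = false ↔ true = false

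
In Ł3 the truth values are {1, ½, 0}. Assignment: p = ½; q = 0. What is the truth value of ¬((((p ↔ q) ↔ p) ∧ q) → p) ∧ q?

0

p ↔ q = ½ ↔ 0 = ½  [1 − |½−0|]
(p ↔ q) ↔ p = ½ ↔ ½ = 1
((p ↔ q) ↔ p) ∧ q = 1 ∧ 0 = 0
(((p ↔ q) ↔ p) ∧ q) → p = 0 → ½ = 1
¬((((p ↔ q) ↔ p) ∧ q) → p) = ¬1 = 0
¬((((p ↔ q) ↔ p) ∧ q) → p) ∧ q = 0 ∧ 0 = 0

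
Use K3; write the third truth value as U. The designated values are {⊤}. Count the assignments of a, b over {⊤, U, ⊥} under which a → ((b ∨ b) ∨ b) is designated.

5

Of the 9 assignments, 5 give a value in {⊤}.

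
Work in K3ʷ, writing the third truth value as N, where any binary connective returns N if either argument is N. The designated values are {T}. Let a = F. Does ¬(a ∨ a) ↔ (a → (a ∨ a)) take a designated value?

Yes

a ∨ a = F ∨ F = F
¬(a ∨ a) = ¬F = T
a ∨ a = F ∨ F = F
a → (a ∨ a) = F → F = T
¬(a ∨ a) ↔ (a → (a ∨ a)) = T ↔ T = T
T ∈ {T}.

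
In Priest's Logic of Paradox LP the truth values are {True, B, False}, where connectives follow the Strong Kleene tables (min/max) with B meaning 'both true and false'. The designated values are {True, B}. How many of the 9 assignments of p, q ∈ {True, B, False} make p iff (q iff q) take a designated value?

7

Of the 9 assignments, 7 give a value in {True, B}.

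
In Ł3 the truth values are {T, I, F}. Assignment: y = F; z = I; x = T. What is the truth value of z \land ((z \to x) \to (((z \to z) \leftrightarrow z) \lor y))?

I

z \to x = I \to T = T  [min(1, 1−½+1)]
z \to z = I \to I = T
(z \to z) \leftrightarrow z = T \leftrightarrow I = I
((z \to z) \leftrightarrow z) \lor y = I \lor F = I
(z \to x) \to (((z \to z) \leftrightarrow z) \lor y) = T \to I = I
z \land ((z \to x) \to (((z \to z) \leftrightarrow z) \lor y)) = I \land I = I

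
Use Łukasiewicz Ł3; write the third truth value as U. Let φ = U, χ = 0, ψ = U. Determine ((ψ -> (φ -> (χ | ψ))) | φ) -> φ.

χ | ψ = 0 | U = U
φ -> (χ | ψ) = U -> U = 1  [min(1, 1−½+½)]
ψ -> (φ -> (χ | ψ)) = U -> 1 = 1
(ψ -> (φ -> (χ | ψ))) | φ = 1 | U = 1
((ψ -> (φ -> (χ | ψ))) | φ) -> φ = 1 -> U = U

U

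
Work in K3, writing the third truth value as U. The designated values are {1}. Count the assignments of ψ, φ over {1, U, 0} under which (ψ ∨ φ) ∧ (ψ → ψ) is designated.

4

Designated under: (ψ=1, φ=1); (ψ=1, φ=U); (ψ=1, φ=0); (ψ=0, φ=1).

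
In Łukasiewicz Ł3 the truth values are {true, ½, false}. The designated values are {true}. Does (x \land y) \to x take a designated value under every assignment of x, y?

Yes

Every assignment of x, y over {true, ½, false} gives a value in {true}.
In particular, with x=½, y=½: (x \land y) \to x = true.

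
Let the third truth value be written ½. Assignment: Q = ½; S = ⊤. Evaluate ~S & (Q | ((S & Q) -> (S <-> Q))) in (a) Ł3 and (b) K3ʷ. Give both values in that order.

In Ł3: ~S = ~⊤ = ⊥
S & Q = ⊤ & ½ = ½
S <-> Q = ⊤ <-> ½ = ½  [1 − |1−½|]
(S & Q) -> (S <-> Q) = ½ -> ½ = ⊤
Q | ((S & Q) -> (S <-> Q)) = ½ | ⊤ = ⊤
~S & (Q | ((S & Q) -> (S <-> Q))) = ⊥ & ⊤ = ⊥
In K3ʷ: ~S = ~⊤ = ⊥
S & Q = ⊤ & ½ = ½
S <-> Q = ⊤ <-> ½ = ½
(S & Q) -> (S <-> Q) = ½ -> ½ = ½
Q | ((S & Q) -> (S <-> Q)) = ½ | ½ = ½
~S & (Q | ((S & Q) -> (S <-> Q))) = ⊥ & ½ = ½
They differ because Ł3 and K3ʷ treat ½ differently under the binary connectives.

⊥; ½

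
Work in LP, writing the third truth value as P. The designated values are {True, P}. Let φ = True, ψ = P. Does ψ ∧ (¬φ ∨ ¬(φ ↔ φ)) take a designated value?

No

¬φ = ¬True = False
φ ↔ φ = True ↔ True = True
¬(φ ↔ φ) = ¬True = False
¬φ ∨ ¬(φ ↔ φ) = False ∨ False = False
ψ ∧ (¬φ ∨ ¬(φ ↔ φ)) = P ∧ False = False
False ∉ {True, P}.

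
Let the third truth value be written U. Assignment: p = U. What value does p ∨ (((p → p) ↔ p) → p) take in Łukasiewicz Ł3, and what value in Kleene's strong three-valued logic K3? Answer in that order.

In Łukasiewicz Ł3: p → p = U → U = ⊤  [min(1, 1−½+½)]
(p → p) ↔ p = ⊤ ↔ U = U
((p → p) ↔ p) → p = U → U = ⊤
p ∨ (((p → p) ↔ p) → p) = U ∨ ⊤ = ⊤
In Kleene's strong three-valued logic K3: p → p = U → U = U  [¬U ∨ U]
(p → p) ↔ p = U ↔ U = U
((p → p) ↔ p) → p = U → U = U
p ∨ (((p → p) ↔ p) → p) = U ∨ U = U
They differ because Łukasiewicz Ł3 and Kleene's strong three-valued logic K3 treat U differently under implication.

⊤; U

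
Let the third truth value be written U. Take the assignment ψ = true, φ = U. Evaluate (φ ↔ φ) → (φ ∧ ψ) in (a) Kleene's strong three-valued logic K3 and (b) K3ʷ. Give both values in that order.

U; U

In Kleene's strong three-valued logic K3: φ ↔ φ = U ↔ U = U
φ ∧ ψ = U ∧ true = U
(φ ↔ φ) → (φ ∧ ψ) = U → U = U  [¬U ∨ U]
In K3ʷ: φ ↔ φ = U ↔ U = U
φ ∧ ψ = U ∧ true = U
(φ ↔ φ) → (φ ∧ ψ) = U → U = U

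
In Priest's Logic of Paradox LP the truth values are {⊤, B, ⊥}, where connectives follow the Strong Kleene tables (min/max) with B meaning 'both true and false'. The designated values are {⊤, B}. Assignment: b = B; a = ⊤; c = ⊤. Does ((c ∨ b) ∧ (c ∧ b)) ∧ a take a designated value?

c ∨ b = ⊤ ∨ B = ⊤
c ∧ b = ⊤ ∧ B = B
(c ∨ b) ∧ (c ∧ b) = ⊤ ∧ B = B
((c ∨ b) ∧ (c ∧ b)) ∧ a = B ∧ ⊤ = B
B ∈ {⊤, B}.

Yes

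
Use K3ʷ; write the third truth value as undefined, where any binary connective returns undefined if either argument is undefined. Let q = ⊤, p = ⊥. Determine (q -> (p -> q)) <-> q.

⊤

p -> q = ⊥ -> ⊤ = ⊤
q -> (p -> q) = ⊤ -> ⊤ = ⊤
(q -> (p -> q)) <-> q = ⊤ <-> ⊤ = ⊤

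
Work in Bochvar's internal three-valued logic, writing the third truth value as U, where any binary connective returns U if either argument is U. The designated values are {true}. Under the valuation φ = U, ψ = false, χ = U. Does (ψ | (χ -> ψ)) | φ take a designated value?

χ -> ψ = U -> false = U  [any arg is the third value ⇒ result is the third value]
ψ | (χ -> ψ) = false | U = U
(ψ | (χ -> ψ)) | φ = U | U = U
U ∉ {true}.

No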